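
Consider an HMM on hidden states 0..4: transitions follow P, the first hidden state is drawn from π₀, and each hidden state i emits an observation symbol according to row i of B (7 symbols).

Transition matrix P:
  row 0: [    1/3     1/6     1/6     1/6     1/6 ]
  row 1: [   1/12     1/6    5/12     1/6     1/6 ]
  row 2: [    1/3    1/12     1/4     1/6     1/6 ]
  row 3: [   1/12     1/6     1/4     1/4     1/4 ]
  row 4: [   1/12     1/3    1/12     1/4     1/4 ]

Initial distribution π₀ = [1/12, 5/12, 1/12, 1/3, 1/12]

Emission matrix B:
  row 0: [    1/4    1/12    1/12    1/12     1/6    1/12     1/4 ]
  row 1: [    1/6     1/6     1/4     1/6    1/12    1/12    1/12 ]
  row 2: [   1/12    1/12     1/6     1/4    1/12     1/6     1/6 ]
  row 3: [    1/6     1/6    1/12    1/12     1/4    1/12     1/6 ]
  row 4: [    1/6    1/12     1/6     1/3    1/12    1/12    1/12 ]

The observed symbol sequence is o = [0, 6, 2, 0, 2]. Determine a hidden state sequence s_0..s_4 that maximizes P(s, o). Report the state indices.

path = [1, 2, 2, 0, 1]

t=0: δ = [2.083e-02, 6.944e-02, 6.944e-03, 5.556e-02, 1.389e-02]  (obs o_0=0)
t=1: δ = [1.736e-03, 9.645e-04, 4.823e-03, 2.315e-03, 1.157e-03]  ψ = [0, 1, 1, 3, 3]  (obs o_1=6)
t=2: δ = [1.340e-04, 1.005e-04, 2.009e-04, 6.698e-05, 1.340e-04]  ψ = [2, 2, 2, 2, 2]  (obs o_2=2)
t=3: δ = [1.674e-05, 7.442e-06, 4.186e-06, 5.582e-06, 5.582e-06]  ψ = [2, 4, 2, 2, 2]  (obs o_3=0)
t=4: δ = [4.651e-07, 6.977e-07, 5.168e-07, 2.326e-07, 4.651e-07]  ψ = [0, 0, 1, 0, 0]  (obs o_4=2)
backtrack: best end state = 1; path = [1, 2, 2, 0, 1]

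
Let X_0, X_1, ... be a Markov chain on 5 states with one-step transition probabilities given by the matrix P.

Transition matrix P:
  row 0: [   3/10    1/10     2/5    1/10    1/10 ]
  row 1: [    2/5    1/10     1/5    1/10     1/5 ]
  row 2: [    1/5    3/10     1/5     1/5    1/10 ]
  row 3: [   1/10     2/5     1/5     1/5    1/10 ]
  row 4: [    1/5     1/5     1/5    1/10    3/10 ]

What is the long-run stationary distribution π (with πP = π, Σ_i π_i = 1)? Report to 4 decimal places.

Balance equations π_j = Σ_i π_i·P[i][j]:
  π_0 = 3/10·π_0 + 2/5·π_1 + 1/5·π_2 + 1/10·π_3 + 1/5·π_4
  π_1 = 1/10·π_0 + 1/10·π_1 + 3/10·π_2 + 2/5·π_3 + 1/5·π_4
  π_2 = 2/5·π_0 + 1/5·π_1 + 1/5·π_2 + 1/5·π_3 + 1/5·π_4
  π_3 = 1/10·π_0 + 1/10·π_1 + 1/5·π_2 + 1/5·π_3 + 1/10·π_4
  normalize: π_0 + π_1 + π_2 + π_3 + π_4 = 1
Solving the linear system gives exactly π = [573/2267, 469/2267, 568/2267, 315/2267, 342/2267].

π = [0.2528, 0.2069, 0.2506, 0.1390, 0.1509]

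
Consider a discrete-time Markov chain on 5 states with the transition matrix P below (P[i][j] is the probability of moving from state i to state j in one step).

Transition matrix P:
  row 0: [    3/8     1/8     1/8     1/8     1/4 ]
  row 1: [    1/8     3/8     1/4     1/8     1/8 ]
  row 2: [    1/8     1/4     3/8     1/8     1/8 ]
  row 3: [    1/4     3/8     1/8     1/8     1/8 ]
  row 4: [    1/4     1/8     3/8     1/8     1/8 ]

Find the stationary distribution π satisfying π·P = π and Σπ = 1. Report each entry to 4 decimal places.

π = [0.2128, 0.2515, 0.2591, 0.1250, 0.1516]

Balance equations π_j = Σ_i π_i·P[i][j]:
  π_0 = 3/8·π_0 + 1/8·π_1 + 1/8·π_2 + 1/4·π_3 + 1/4·π_4
  π_1 = 1/8·π_0 + 3/8·π_1 + 1/4·π_2 + 3/8·π_3 + 1/8·π_4
  π_2 = 1/8·π_0 + 1/4·π_1 + 3/8·π_2 + 1/8·π_3 + 3/8·π_4
  π_3 = 1/8·π_0 + 1/8·π_1 + 1/8·π_2 + 1/8·π_3 + 1/8·π_4
  normalize: π_0 + π_1 + π_2 + π_3 + π_4 = 1
Solving the linear system gives exactly π = [10/47, 331/1316, 341/1316, 1/8, 57/376].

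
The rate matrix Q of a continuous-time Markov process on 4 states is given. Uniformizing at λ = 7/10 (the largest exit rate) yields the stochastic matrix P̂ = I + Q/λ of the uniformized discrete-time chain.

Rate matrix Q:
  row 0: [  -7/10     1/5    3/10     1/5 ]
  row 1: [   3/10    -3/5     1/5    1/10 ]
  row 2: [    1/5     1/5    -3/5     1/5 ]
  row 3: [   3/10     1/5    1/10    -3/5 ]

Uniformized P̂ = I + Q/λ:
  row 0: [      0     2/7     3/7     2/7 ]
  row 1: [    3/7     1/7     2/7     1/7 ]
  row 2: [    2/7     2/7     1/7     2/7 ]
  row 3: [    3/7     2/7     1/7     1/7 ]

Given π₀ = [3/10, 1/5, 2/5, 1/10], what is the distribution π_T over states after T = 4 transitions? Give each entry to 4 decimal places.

t=0: π = [0.3000, 0.2000, 0.4000, 0.1000]
t=1: π = [0.2429, 0.2571, 0.2571, 0.2429]
t=2: π = [0.2878, 0.2490, 0.2490, 0.2143]
t=3: π = [0.2697, 0.2501, 0.2606, 0.2195]
t=4: π = [0.2758, 0.2500, 0.2556, 0.2186]

π = [0.2758, 0.2500, 0.2556, 0.2186]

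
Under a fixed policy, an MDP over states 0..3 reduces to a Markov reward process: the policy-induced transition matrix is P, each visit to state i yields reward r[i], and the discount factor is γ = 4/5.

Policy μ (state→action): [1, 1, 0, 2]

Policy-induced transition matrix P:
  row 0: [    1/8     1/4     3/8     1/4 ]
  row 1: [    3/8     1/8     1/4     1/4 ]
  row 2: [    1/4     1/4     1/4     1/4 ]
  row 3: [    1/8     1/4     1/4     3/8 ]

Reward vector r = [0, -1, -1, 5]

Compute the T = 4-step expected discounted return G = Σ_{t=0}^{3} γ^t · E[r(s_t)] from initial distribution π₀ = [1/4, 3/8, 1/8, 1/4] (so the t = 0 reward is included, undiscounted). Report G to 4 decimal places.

G = 2.5536

t=0: π = [0.2500, 0.3750, 0.1250, 0.2500], E[r] = 0.7500, γ^t·E[r] = 0.750000, running G = 0.750000
t=1: π = [0.2344, 0.2031, 0.2813, 0.2813], E[r] = 0.9219, γ^t·E[r] = 0.737500, running G = 1.487500
t=2: π = [0.2109, 0.2246, 0.2793, 0.2852], E[r] = 0.9219, γ^t·E[r] = 0.590000, running G = 2.077500
t=3: π = [0.2161, 0.2219, 0.2764, 0.2856], E[r] = 0.9299, γ^t·E[r] = 0.476125, running G = 2.553625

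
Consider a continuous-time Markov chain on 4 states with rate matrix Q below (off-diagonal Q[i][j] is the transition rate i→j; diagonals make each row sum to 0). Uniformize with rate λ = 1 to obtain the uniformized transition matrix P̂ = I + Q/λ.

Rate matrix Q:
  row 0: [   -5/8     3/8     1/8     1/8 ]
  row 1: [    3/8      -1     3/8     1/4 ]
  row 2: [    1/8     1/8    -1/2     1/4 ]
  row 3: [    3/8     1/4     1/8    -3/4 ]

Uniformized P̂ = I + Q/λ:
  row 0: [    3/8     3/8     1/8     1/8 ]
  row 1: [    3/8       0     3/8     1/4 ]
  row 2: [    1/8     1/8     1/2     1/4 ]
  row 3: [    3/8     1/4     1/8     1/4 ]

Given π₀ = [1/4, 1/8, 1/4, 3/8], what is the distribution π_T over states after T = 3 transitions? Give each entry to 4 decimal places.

t=0: π = [0.2500, 0.1250, 0.2500, 0.3750]
t=1: π = [0.3125, 0.2188, 0.2500, 0.2188]
t=2: π = [0.3125, 0.2031, 0.2734, 0.2109]
t=3: π = [0.3066, 0.2041, 0.2783, 0.2109]

π = [0.3066, 0.2041, 0.2783, 0.2109]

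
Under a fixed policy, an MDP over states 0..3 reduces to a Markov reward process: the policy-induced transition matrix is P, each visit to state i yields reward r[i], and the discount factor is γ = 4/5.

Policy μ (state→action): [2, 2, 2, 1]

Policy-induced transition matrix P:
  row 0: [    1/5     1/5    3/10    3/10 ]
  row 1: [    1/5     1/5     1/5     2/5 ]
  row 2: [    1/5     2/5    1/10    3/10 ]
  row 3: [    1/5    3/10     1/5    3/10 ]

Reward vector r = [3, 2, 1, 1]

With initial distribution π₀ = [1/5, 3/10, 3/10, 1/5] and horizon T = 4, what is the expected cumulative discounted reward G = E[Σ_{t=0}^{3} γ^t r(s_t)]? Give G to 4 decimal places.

t=0: π = [0.2000, 0.3000, 0.3000, 0.2000], E[r] = 1.7000, γ^t·E[r] = 1.700000, running G = 1.700000
t=1: π = [0.2000, 0.2800, 0.1900, 0.3300], E[r] = 1.6800, γ^t·E[r] = 1.344000, running G = 3.044000
t=2: π = [0.2000, 0.2710, 0.2010, 0.3280], E[r] = 1.6710, γ^t·E[r] = 1.069440, running G = 4.113440
t=3: π = [0.2000, 0.2730, 0.1999, 0.3271], E[r] = 1.6730, γ^t·E[r] = 0.856576, running G = 4.970016

G = 4.9700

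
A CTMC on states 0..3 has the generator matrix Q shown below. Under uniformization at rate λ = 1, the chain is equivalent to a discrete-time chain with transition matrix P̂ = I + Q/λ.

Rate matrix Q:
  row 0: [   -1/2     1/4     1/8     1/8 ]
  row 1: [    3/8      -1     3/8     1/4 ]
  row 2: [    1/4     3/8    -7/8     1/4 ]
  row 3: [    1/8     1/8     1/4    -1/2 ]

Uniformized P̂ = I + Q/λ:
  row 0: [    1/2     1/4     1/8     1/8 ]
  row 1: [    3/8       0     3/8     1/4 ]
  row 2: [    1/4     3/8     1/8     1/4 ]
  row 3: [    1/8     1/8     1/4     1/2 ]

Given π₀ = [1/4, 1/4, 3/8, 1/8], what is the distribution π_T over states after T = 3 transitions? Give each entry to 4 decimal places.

t=0: π = [0.2500, 0.2500, 0.3750, 0.1250]
t=1: π = [0.3281, 0.2188, 0.2031, 0.2500]
t=2: π = [0.3281, 0.1895, 0.2109, 0.2715]
t=3: π = [0.3218, 0.1951, 0.2063, 0.2769]

π = [0.3218, 0.1951, 0.2063, 0.2769]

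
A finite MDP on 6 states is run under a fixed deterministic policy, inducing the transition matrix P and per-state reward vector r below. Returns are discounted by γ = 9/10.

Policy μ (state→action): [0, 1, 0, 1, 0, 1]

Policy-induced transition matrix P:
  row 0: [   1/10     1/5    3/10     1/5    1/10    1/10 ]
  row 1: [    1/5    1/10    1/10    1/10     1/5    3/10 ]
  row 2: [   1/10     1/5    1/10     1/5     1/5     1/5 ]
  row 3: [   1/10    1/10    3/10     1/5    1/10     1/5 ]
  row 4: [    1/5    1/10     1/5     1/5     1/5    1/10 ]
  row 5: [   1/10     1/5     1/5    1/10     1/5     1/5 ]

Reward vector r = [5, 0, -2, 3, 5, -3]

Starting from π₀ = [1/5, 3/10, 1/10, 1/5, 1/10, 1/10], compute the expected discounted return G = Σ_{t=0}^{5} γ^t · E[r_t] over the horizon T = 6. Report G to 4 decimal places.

G = 5.4419

t=0: π = [0.2000, 0.3000, 0.1000, 0.2000, 0.1000, 0.1000], E[r] = 1.6000, γ^t·E[r] = 1.600000, running G = 1.600000
t=1: π = [0.1400, 0.1400, 0.2000, 0.1600, 0.1600, 0.2000], E[r] = 0.9800, γ^t·E[r] = 0.882000, running G = 2.482000
t=2: π = [0.1300, 0.1540, 0.1960, 0.1660, 0.1700, 0.1840], E[r] = 1.0540, γ^t·E[r] = 0.853740, running G = 3.335740
t=3: π = [0.1324, 0.1510, 0.1946, 0.1662, 0.1704, 0.1854], E[r] = 1.0672, γ^t·E[r] = 0.777989, running G = 4.113729
t=4: π = [0.1321, 0.1512, 0.1953, 0.1664, 0.1701, 0.1848], E[r] = 1.0654, γ^t·E[r] = 0.699022, running G = 4.812751
t=5: π = [0.1321, 0.1512, 0.1952, 0.1664, 0.1702, 0.1849], E[r] = 1.0655, γ^t·E[r] = 0.629192, running G = 5.441943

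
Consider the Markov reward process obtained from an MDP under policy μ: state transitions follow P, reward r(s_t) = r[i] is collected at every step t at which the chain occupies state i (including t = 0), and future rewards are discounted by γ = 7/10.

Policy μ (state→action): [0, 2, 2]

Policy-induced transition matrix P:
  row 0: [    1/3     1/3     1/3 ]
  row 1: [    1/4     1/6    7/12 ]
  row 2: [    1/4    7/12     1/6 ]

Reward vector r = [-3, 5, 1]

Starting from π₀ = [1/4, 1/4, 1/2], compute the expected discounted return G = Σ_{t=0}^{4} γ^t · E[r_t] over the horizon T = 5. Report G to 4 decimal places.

G = 3.5384

t=0: π = [0.2500, 0.2500, 0.5000], E[r] = 1.0000, γ^t·E[r] = 1.000000, running G = 1.000000
t=1: π = [0.2708, 0.4167, 0.3125], E[r] = 1.5833, γ^t·E[r] = 1.108333, running G = 2.108333
t=2: π = [0.2726, 0.3420, 0.3854], E[r] = 1.2778, γ^t·E[r] = 0.626111, running G = 2.734444
t=3: π = [0.2727, 0.3727, 0.3546], E[r] = 1.3999, γ^t·E[r] = 0.480160, running G = 3.214605
t=4: π = [0.2727, 0.3599, 0.3674], E[r] = 1.3486, γ^t·E[r] = 0.323792, running G = 3.538397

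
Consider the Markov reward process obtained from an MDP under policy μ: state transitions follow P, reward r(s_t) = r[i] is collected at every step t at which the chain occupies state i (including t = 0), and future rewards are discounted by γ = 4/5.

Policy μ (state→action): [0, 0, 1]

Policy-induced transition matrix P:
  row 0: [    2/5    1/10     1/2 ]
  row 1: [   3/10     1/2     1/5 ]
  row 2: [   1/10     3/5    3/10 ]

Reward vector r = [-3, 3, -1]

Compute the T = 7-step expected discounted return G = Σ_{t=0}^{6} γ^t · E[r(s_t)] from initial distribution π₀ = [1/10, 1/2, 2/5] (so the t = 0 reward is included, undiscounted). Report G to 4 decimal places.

G = 1.6094

t=0: π = [0.1000, 0.5000, 0.4000], E[r] = 0.8000, γ^t·E[r] = 0.800000, running G = 0.800000
t=1: π = [0.2300, 0.5000, 0.2700], E[r] = 0.5400, γ^t·E[r] = 0.432000, running G = 1.232000
t=2: π = [0.2690, 0.4350, 0.2960], E[r] = 0.2020, γ^t·E[r] = 0.129280, running G = 1.361280
t=3: π = [0.2677, 0.4220, 0.3103], E[r] = 0.1526, γ^t·E[r] = 0.078131, running G = 1.439411
t=4: π = [0.2647, 0.4240, 0.3113], E[r] = 0.1664, γ^t·E[r] = 0.068149, running G = 1.507560
t=5: π = [0.2642, 0.4253, 0.3105], E[r] = 0.1726, γ^t·E[r] = 0.056556, running G = 1.564116
t=6: π = [0.2643, 0.4254, 0.3103], E[r] = 0.1729, γ^t·E[r] = 0.045317, running G = 1.609433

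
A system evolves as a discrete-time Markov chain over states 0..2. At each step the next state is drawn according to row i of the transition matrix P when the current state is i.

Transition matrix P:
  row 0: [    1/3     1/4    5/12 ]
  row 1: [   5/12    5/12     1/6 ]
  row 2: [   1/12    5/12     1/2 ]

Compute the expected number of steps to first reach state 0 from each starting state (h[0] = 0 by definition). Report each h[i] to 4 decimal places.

h = [0.0000, 3.0000, 4.5000]

First-step conditioning: h[0] = 0; for i ≠ 0, h[i] = 1 + Σ_k P[i][k]·h[k].
  h[1] = 1 + 5/12·h[1] + 1/6·h[2]
  h[2] = 1 + 5/12·h[1] + 1/2·h[2]
Solving the 2×2 linear system over states ≠ 0 gives exactly h = [0, 3, 9/2] (h[0] = 0 is the target).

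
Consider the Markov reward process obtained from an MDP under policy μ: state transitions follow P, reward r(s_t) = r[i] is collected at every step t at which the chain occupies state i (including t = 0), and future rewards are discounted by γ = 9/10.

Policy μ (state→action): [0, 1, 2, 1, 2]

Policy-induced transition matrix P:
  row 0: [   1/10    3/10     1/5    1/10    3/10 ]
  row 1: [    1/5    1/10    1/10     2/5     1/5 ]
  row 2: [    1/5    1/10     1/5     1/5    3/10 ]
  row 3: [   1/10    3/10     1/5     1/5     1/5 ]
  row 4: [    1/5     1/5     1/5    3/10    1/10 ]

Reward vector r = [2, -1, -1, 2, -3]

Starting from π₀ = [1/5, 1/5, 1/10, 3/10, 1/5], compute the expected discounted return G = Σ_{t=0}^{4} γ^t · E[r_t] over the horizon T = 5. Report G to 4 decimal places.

G = -0.5723

t=0: π = [0.2000, 0.2000, 0.1000, 0.3000, 0.2000], E[r] = 0.1000, γ^t·E[r] = 0.100000, running G = 0.100000
t=1: π = [0.1500, 0.2200, 0.1800, 0.2400, 0.2100], E[r] = -0.2500, γ^t·E[r] = -0.225000, running G = -0.125000
t=2: π = [0.1610, 0.1990, 0.1780, 0.2500, 0.2120], E[r] = -0.1910, γ^t·E[r] = -0.154710, running G = -0.279710
t=3: π = [0.1589, 0.2034, 0.1801, 0.2449, 0.2127], E[r] = -0.2140, γ^t·E[r] = -0.156006, running G = -0.435716
t=4: π = [0.1596, 0.2020, 0.1797, 0.2461, 0.2126], E[r] = -0.2082, γ^t·E[r] = -0.136613, running G = -0.572329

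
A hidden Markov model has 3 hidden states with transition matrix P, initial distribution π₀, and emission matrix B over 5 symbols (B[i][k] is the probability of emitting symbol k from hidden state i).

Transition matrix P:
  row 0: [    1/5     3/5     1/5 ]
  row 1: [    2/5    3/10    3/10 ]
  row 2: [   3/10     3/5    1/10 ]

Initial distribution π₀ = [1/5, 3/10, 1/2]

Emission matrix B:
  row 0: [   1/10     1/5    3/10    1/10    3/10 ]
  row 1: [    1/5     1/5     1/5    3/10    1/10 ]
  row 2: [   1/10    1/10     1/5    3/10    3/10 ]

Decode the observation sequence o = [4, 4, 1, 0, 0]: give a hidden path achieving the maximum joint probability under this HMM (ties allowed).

path = [2, 0, 1, 0, 1]

t=0: δ = [6.000e-02, 3.000e-02, 1.500e-01]  (obs o_0=4)
t=1: δ = [1.350e-02, 9.000e-03, 4.500e-03]  ψ = [2, 2, 2]  (obs o_1=4)
t=2: δ = [7.200e-04, 1.620e-03, 2.700e-04]  ψ = [1, 0, 0]  (obs o_2=1)
t=3: δ = [6.480e-05, 9.720e-05, 4.860e-05]  ψ = [1, 1, 1]  (obs o_3=0)
t=4: δ = [3.888e-06, 7.776e-06, 2.916e-06]  ψ = [1, 0, 1]  (obs o_4=0)
backtrack: best end state = 1; path = [2, 0, 1, 0, 1]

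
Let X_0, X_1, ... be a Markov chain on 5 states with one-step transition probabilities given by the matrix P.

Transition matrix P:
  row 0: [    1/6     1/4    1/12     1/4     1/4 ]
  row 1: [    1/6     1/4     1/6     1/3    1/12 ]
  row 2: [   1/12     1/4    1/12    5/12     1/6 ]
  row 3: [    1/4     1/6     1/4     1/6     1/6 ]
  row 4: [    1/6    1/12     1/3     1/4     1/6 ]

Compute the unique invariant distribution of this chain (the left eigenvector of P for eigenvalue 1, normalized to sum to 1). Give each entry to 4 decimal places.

Balance equations π_j = Σ_i π_i·P[i][j]:
  π_0 = 1/6·π_0 + 1/6·π_1 + 1/12·π_2 + 1/4·π_3 + 1/6·π_4
  π_1 = 1/4·π_0 + 1/4·π_1 + 1/4·π_2 + 1/6·π_3 + 1/12·π_4
  π_2 = 1/12·π_0 + 1/6·π_1 + 1/12·π_2 + 1/4·π_3 + 1/3·π_4
  π_3 = 1/4·π_0 + 1/3·π_1 + 5/12·π_2 + 1/6·π_3 + 1/4·π_4
  normalize: π_0 + π_1 + π_2 + π_3 + π_4 = 1
Solving the linear system gives exactly π = [4134/23759, 4744/23759, 4441/23759, 6531/23759, 3909/23759].

π = [0.1740, 0.1997, 0.1869, 0.2749, 0.1645]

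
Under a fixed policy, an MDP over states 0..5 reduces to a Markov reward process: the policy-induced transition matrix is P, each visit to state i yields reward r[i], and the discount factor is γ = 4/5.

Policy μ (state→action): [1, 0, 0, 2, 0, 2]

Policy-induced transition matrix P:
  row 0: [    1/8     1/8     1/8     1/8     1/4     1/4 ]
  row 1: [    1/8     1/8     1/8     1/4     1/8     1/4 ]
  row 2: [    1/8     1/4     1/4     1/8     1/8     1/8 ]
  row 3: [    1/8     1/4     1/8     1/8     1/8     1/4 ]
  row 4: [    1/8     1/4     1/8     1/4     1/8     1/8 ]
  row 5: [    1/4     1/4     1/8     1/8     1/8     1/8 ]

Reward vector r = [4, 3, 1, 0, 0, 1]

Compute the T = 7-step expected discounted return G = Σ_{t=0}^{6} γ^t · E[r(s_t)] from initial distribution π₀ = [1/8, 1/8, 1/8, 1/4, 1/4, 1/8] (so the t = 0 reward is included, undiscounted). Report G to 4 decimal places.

G = 5.6863

t=0: π = [0.1250, 0.1250, 0.1250, 0.2500, 0.2500, 0.1250], E[r] = 1.1250, γ^t·E[r] = 1.125000, running G = 1.125000
t=1: π = [0.1406, 0.2188, 0.1406, 0.1719, 0.1406, 0.1875], E[r] = 1.5469, γ^t·E[r] = 1.237500, running G = 2.362500
t=2: π = [0.1484, 0.2051, 0.1426, 0.1699, 0.1426, 0.1914], E[r] = 1.5430, γ^t·E[r] = 0.987500, running G = 3.350000
t=3: π = [0.1489, 0.2058, 0.1428, 0.1685, 0.1436, 0.1904], E[r] = 1.5464, γ^t·E[r] = 0.791750, running G = 4.141750
t=4: π = [0.1488, 0.2057, 0.1429, 0.1687, 0.1436, 0.1904], E[r] = 1.5454, γ^t·E[r] = 0.633013, running G = 4.774763
t=5: π = [0.1488, 0.2057, 0.1429, 0.1687, 0.1436, 0.1904], E[r] = 1.5455, γ^t·E[r] = 0.506438, running G = 5.281200
t=6: π = [0.1488, 0.2057, 0.1429, 0.1687, 0.1436, 0.1904], E[r] = 1.5455, γ^t·E[r] = 0.405147, running G = 5.686347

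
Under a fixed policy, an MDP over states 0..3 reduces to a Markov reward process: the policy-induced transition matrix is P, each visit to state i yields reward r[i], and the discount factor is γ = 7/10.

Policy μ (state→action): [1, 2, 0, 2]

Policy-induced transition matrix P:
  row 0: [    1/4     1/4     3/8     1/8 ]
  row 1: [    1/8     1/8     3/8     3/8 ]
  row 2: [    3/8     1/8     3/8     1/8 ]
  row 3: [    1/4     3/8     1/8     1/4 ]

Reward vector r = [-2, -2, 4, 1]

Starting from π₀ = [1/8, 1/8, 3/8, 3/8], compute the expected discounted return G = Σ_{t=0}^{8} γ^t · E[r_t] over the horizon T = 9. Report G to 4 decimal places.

t=0: π = [0.1250, 0.1250, 0.3750, 0.3750], E[r] = 1.3750, γ^t·E[r] = 1.375000, running G = 1.375000
t=1: π = [0.2813, 0.2344, 0.2813, 0.2031], E[r] = 0.2969, γ^t·E[r] = 0.207813, running G = 1.582813
t=2: π = [0.2559, 0.2109, 0.3242, 0.2090], E[r] = 0.5723, γ^t·E[r] = 0.280410, running G = 1.863223
t=3: π = [0.2642, 0.2092, 0.3228, 0.2039], E[r] = 0.5481, γ^t·E[r] = 0.187997, running G = 2.051219
t=4: π = [0.2642, 0.2090, 0.3240, 0.2028], E[r] = 0.5526, γ^t·E[r] = 0.132675, running G = 2.183894
t=5: π = [0.2644, 0.2087, 0.3243, 0.2026], E[r] = 0.5536, γ^t·E[r] = 0.093044, running G = 2.276938
t=6: π = [0.2644, 0.2087, 0.3244, 0.2025], E[r] = 0.5536, γ^t·E[r] = 0.065133, running G = 2.342071
t=7: π = [0.2645, 0.2087, 0.3244, 0.2025], E[r] = 0.5537, γ^t·E[r] = 0.045600, running G = 2.387671
t=8: π = [0.2645, 0.2087, 0.3244, 0.2025], E[r] = 0.5537, γ^t·E[r] = 0.031920, running G = 2.419591

G = 2.4196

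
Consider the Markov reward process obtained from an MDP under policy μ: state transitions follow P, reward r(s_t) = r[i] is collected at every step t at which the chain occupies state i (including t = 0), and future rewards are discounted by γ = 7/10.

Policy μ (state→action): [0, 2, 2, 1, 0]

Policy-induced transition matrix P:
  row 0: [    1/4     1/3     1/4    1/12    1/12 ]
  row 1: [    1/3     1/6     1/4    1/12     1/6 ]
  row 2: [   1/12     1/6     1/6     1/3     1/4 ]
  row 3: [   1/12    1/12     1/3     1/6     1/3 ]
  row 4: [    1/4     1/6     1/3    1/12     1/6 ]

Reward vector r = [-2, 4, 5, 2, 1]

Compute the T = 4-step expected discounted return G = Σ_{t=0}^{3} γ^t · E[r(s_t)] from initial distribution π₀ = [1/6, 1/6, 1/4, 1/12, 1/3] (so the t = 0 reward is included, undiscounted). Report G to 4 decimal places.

t=0: π = [0.1667, 0.1667, 0.2500, 0.0833, 0.3333], E[r] = 2.0833, γ^t·E[r] = 2.083333, running G = 2.083333
t=1: π = [0.2083, 0.1875, 0.2639, 0.1528, 0.1875], E[r] = 2.1458, γ^t·E[r] = 1.502083, running G = 3.585417
t=2: π = [0.1962, 0.1887, 0.2564, 0.1620, 0.1968], E[r] = 2.1649, γ^t·E[r] = 1.060816, running G = 4.646233
t=3: π = [0.1960, 0.1859, 0.2585, 0.1609, 0.1987], E[r] = 2.1647, γ^t·E[r] = 0.742488, running G = 5.388721

G = 5.3887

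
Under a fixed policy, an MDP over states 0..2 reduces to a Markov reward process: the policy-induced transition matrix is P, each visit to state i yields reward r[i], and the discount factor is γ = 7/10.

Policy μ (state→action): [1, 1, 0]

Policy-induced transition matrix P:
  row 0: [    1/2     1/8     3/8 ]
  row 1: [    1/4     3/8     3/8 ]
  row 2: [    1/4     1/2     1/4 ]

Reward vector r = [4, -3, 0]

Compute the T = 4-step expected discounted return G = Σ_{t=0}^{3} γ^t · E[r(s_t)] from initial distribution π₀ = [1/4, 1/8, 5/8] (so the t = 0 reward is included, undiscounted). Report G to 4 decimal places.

t=0: π = [0.2500, 0.1250, 0.6250], E[r] = 0.6250, γ^t·E[r] = 0.625000, running G = 0.625000
t=1: π = [0.3125, 0.3906, 0.2969], E[r] = 0.0781, γ^t·E[r] = 0.054688, running G = 0.679688
t=2: π = [0.3281, 0.3340, 0.3379], E[r] = 0.3105, γ^t·E[r] = 0.152168, running G = 0.831855
t=3: π = [0.3320, 0.3352, 0.3328], E[r] = 0.3225, γ^t·E[r] = 0.110621, running G = 0.942476

G = 0.9425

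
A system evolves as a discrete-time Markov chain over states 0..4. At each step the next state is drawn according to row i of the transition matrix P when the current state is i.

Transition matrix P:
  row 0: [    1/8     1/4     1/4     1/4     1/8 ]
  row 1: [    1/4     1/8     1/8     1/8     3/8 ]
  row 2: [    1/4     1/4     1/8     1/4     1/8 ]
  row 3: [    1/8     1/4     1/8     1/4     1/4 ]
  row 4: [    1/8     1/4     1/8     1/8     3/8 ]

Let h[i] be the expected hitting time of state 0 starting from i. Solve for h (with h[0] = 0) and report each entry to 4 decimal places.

First-step conditioning: h[0] = 0; for i ≠ 0, h[i] = 1 + Σ_k P[i][k]·h[k].
  h[1] = 1 + 1/8·h[1] + 1/8·h[2] + 1/8·h[3] + 3/8·h[4]
  h[2] = 1 + 1/4·h[1] + 1/8·h[2] + 1/4·h[3] + 1/8·h[4]
  h[3] = 1 + 1/4·h[1] + 1/8·h[2] + 1/4·h[3] + 1/4·h[4]
  h[4] = 1 + 1/4·h[1] + 1/8·h[2] + 1/8·h[3] + 3/8·h[4]
Solving the 4×4 linear system over states ≠ 0 gives exactly h = [0, 512/97, 504/97, 576/97, 576/97] (h[0] = 0 is the target).

h = [0.0000, 5.2784, 5.1959, 5.9381, 5.9381]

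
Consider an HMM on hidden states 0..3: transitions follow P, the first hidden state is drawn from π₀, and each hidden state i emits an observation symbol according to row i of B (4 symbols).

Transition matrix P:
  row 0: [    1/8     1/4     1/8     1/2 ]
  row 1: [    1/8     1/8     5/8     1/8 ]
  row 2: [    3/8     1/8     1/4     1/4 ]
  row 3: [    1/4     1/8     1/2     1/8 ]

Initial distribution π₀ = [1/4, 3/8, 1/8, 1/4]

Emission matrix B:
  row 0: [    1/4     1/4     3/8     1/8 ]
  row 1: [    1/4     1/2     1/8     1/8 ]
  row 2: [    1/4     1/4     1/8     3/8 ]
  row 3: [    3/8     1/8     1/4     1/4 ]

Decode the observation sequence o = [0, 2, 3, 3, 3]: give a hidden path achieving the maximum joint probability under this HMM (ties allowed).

path = [3, 0, 3, 2, 2]

t=0: δ = [6.250e-02, 9.375e-02, 3.125e-02, 9.375e-02]  (obs o_0=0)
t=1: δ = [8.789e-03, 1.953e-03, 7.324e-03, 7.812e-03]  ψ = [3, 0, 1, 0]  (obs o_1=2)
t=2: δ = [3.433e-04, 2.747e-04, 1.465e-03, 1.099e-03]  ψ = [2, 0, 3, 0]  (obs o_2=3)
t=3: δ = [6.866e-05, 2.289e-05, 2.060e-04, 9.155e-05]  ψ = [2, 2, 3, 2]  (obs o_3=3)
t=4: δ = [9.656e-06, 3.219e-06, 1.931e-05, 1.287e-05]  ψ = [2, 2, 2, 2]  (obs o_4=3)
backtrack: best end state = 2; path = [3, 0, 3, 2, 2]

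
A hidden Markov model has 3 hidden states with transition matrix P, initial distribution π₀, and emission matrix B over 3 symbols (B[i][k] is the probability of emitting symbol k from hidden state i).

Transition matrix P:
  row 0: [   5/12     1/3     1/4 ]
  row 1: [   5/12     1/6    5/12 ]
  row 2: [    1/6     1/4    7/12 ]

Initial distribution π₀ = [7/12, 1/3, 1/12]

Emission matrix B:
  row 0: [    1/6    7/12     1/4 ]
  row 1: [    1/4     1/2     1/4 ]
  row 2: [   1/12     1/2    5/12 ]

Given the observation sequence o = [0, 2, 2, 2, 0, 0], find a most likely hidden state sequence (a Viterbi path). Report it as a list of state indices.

path = [1, 2, 2, 2, 1, 0]

t=0: δ = [9.722e-02, 8.333e-02, 6.944e-03]  (obs o_0=0)
t=1: δ = [1.013e-02, 8.102e-03, 1.447e-02]  ψ = [0, 0, 1]  (obs o_1=2)
t=2: δ = [1.055e-03, 9.042e-04, 3.516e-03]  ψ = [0, 2, 2]  (obs o_2=2)
t=3: δ = [1.465e-04, 2.198e-04, 8.547e-04]  ψ = [2, 2, 2]  (obs o_3=2)
t=4: δ = [2.374e-05, 5.342e-05, 4.155e-05]  ψ = [2, 2, 2]  (obs o_4=0)
t=5: δ = [3.710e-06, 2.597e-06, 2.020e-06]  ψ = [1, 2, 2]  (obs o_5=0)
backtrack: best end state = 0; path = [1, 2, 2, 2, 1, 0]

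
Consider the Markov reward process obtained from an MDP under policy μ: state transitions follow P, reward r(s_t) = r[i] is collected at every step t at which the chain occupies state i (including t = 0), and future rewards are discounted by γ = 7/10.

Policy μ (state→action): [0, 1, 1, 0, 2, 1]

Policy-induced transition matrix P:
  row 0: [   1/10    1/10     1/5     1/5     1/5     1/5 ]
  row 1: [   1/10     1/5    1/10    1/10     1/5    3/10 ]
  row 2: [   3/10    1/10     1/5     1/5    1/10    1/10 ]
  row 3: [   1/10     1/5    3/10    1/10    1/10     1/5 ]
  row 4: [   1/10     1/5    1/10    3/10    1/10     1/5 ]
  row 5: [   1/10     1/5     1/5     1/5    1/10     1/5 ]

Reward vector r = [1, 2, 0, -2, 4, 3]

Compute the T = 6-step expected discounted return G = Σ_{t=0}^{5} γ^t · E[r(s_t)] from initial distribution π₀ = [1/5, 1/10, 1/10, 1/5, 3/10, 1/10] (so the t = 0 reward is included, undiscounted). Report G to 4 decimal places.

t=0: π = [0.2000, 0.1000, 0.1000, 0.2000, 0.3000, 0.1000], E[r] = 1.5000, γ^t·E[r] = 1.500000, running G = 1.500000
t=1: π = [0.1200, 0.1700, 0.1800, 0.2000, 0.1300, 0.2000], E[r] = 1.1800, γ^t·E[r] = 0.826000, running G = 2.326000
t=2: π = [0.1360, 0.1700, 0.1900, 0.1760, 0.1290, 0.1990], E[r] = 1.2370, γ^t·E[r] = 0.606130, running G = 2.932130
t=3: π = [0.1380, 0.1674, 0.1877, 0.1783, 0.1306, 0.1980], E[r] = 1.2326, γ^t·E[r] = 0.422782, running G = 3.354912
t=4: π = [0.1375, 0.1674, 0.1880, 0.1785, 0.1305, 0.1980], E[r] = 1.2315, γ^t·E[r] = 0.295681, running G = 3.650593
t=5: π = [0.1376, 0.1674, 0.1881, 0.1785, 0.1305, 0.1979], E[r] = 1.2314, γ^t·E[r] = 0.206957, running G = 3.857550

G = 3.8575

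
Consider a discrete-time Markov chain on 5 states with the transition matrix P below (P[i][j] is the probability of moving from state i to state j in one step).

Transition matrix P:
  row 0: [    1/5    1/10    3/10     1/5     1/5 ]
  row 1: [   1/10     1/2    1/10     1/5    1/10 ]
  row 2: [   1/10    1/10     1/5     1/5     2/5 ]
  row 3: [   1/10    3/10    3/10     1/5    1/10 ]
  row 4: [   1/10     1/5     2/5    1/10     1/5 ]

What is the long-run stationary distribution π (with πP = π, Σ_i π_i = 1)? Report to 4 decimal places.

Balance equations π_j = Σ_i π_i·P[i][j]:
  π_0 = 1/5·π_0 + 1/10·π_1 + 1/10·π_2 + 1/10·π_3 + 1/10·π_4
  π_1 = 1/10·π_0 + 1/2·π_1 + 1/10·π_2 + 3/10·π_3 + 1/5·π_4
  π_2 = 3/10·π_0 + 1/10·π_1 + 1/5·π_2 + 3/10·π_3 + 2/5·π_4
  π_3 = 1/5·π_0 + 1/5·π_1 + 1/5·π_2 + 1/5·π_3 + 1/10·π_4
  normalize: π_0 + π_1 + π_2 + π_3 + π_4 = 1
Solving the linear system gives exactly π = [1/9, 1703/6534, 797/3267, 391/2178, 223/1089].

π = [0.1111, 0.2606, 0.2440, 0.1795, 0.2048]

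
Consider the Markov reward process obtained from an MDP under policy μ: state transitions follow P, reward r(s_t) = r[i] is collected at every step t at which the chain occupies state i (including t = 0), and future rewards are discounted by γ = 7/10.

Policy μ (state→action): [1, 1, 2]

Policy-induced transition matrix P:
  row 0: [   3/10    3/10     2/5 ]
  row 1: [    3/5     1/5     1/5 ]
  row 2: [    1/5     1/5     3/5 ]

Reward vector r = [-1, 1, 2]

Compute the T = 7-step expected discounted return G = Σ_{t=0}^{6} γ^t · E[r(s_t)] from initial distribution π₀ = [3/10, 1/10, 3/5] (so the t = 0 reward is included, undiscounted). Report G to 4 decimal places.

t=0: π = [0.3000, 0.1000, 0.6000], E[r] = 1.0000, γ^t·E[r] = 1.000000, running G = 1.000000
t=1: π = [0.2700, 0.2300, 0.5000], E[r] = 0.9600, γ^t·E[r] = 0.672000, running G = 1.672000
t=2: π = [0.3190, 0.2270, 0.4540], E[r] = 0.8160, γ^t·E[r] = 0.399840, running G = 2.071840
t=3: π = [0.3227, 0.2319, 0.4454], E[r] = 0.8000, γ^t·E[r] = 0.274400, running G = 2.346240
t=4: π = [0.3250, 0.2323, 0.4427], E[r] = 0.7926, γ^t·E[r] = 0.190313, running G = 2.536553
t=5: π = [0.3254, 0.2325, 0.4421], E[r] = 0.7913, γ^t·E[r] = 0.132988, running G = 2.669541
t=6: π = [0.3255, 0.2325, 0.4419], E[r] = 0.7908, γ^t·E[r] = 0.093041, running G = 2.762581

G = 2.7626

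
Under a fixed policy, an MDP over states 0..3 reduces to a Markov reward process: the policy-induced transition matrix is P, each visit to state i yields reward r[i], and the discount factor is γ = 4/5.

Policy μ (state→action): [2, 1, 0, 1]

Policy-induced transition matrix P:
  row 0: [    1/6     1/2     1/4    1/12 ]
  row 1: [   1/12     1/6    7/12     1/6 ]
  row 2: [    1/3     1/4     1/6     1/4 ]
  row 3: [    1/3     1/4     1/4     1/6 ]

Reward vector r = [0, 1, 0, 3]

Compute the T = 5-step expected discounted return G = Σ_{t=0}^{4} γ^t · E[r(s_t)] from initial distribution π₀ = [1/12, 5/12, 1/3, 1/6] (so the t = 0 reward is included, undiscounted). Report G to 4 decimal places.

t=0: π = [0.0833, 0.4167, 0.3333, 0.1667], E[r] = 0.9167, γ^t·E[r] = 0.916667, running G = 0.916667
t=1: π = [0.2153, 0.2361, 0.3611, 0.1875], E[r] = 0.7986, γ^t·E[r] = 0.638889, running G = 1.555556
t=2: π = [0.2384, 0.2841, 0.2986, 0.1788], E[r] = 0.8206, γ^t·E[r] = 0.525185, running G = 2.080741
t=3: π = [0.2226, 0.2859, 0.3198, 0.1717], E[r] = 0.8010, γ^t·E[r] = 0.410099, running G = 2.490840
t=4: π = [0.2248, 0.2818, 0.3187, 0.1748], E[r] = 0.8061, γ^t·E[r] = 0.330191, running G = 2.821030

G = 2.8210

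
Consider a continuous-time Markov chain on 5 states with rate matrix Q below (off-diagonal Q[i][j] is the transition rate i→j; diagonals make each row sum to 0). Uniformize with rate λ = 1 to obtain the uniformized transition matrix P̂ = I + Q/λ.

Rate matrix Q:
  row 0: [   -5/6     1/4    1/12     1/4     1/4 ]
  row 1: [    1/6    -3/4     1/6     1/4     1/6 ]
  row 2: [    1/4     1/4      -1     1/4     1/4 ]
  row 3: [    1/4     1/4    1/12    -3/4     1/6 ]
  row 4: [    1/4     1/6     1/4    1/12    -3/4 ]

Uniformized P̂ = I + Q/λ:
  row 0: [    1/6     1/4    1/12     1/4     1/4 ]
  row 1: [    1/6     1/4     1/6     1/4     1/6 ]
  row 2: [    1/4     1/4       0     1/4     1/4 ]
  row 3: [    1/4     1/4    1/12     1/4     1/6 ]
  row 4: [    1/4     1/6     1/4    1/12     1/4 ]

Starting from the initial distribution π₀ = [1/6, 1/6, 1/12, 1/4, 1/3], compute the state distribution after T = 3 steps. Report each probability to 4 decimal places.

t=0: π = [0.1667, 0.1667, 0.0833, 0.2500, 0.3333]
t=1: π = [0.2222, 0.2222, 0.1458, 0.1944, 0.2153]
t=2: π = [0.2130, 0.2321, 0.1256, 0.2141, 0.2153]
t=3: π = [0.2129, 0.2321, 0.1281, 0.2141, 0.2128]

π = [0.2129, 0.2321, 0.1281, 0.2141, 0.2128]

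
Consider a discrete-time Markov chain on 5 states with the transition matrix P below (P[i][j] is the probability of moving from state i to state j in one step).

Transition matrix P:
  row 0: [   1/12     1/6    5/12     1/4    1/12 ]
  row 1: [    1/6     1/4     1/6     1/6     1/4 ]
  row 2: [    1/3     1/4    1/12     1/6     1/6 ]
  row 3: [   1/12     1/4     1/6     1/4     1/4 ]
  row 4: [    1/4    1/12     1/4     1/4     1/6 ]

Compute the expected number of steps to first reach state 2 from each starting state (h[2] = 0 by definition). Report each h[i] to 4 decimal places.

First-step conditioning: h[2] = 0; for i ≠ 2, h[i] = 1 + Σ_k P[i][k]·h[k].
  h[0] = 1 + 1/12·h[0] + 1/6·h[1] + 1/4·h[3] + 1/12·h[4]
  h[1] = 1 + 1/6·h[0] + 1/4·h[1] + 1/6·h[3] + 1/4·h[4]
  h[3] = 1 + 1/12·h[0] + 1/4·h[1] + 1/4·h[3] + 1/4·h[4]
  h[4] = 1 + 1/4·h[0] + 1/12·h[1] + 1/4·h[3] + 1/6·h[4]
Solving the 4×4 linear system over states ≠ 2 gives exactly h = [2970/841, 3784/841, 0, 3858/841, 3436/841] (h[2] = 0 is the target).

h = [3.5315, 4.4994, 0.0000, 4.5874, 4.0856]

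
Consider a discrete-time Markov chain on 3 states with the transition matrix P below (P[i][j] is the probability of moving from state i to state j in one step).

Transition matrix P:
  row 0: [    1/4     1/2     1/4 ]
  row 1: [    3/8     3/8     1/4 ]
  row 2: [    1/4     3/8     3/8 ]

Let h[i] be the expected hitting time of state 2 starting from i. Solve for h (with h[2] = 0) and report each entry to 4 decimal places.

First-step conditioning: h[2] = 0; for i ≠ 2, h[i] = 1 + Σ_k P[i][k]·h[k].
  h[0] = 1 + 1/4·h[0] + 1/2·h[1]
  h[1] = 1 + 3/8·h[0] + 3/8·h[1]
Solving the 2×2 linear system over states ≠ 2 gives exactly h = [4, 4, 0] (h[2] = 0 is the target).

h = [4.0000, 4.0000, 0.0000]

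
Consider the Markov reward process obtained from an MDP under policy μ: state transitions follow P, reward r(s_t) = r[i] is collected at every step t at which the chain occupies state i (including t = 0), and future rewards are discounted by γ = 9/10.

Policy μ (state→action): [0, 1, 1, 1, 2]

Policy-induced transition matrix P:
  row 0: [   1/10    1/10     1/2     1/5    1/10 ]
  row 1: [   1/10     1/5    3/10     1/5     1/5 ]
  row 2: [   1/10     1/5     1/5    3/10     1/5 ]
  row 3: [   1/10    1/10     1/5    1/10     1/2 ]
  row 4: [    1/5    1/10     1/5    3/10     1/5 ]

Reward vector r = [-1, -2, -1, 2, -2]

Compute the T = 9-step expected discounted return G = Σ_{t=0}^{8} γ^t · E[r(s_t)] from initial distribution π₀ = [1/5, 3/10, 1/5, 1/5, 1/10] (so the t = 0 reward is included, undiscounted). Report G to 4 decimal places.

G = -4.4828

t=0: π = [0.2000, 0.3000, 0.2000, 0.2000, 0.1000], E[r] = -0.8000, γ^t·E[r] = -0.800000, running G = -0.800000
t=1: π = [0.1100, 0.1500, 0.2900, 0.2100, 0.2400], E[r] = -0.7600, γ^t·E[r] = -0.684000, running G = -1.484000
t=2: π = [0.1240, 0.1440, 0.2480, 0.2320, 0.2520], E[r] = -0.7000, γ^t·E[r] = -0.567000, running G = -2.051000
t=3: π = [0.1252, 0.1392, 0.2516, 0.2268, 0.2572], E[r] = -0.7160, γ^t·E[r] = -0.521964, running G = -2.572964
t=4: π = [0.1257, 0.1391, 0.2515, 0.2282, 0.2555], E[r] = -0.7100, γ^t·E[r] = -0.465831, running G = -3.038795
t=5: π = [0.1256, 0.1391, 0.2516, 0.2279, 0.2559], E[r] = -0.7113, γ^t·E[r] = -0.420018, running G = -3.458813
t=6: π = [0.1256, 0.1391, 0.2516, 0.2280, 0.2558], E[r] = -0.7110, γ^t·E[r] = -0.377848, running G = -3.836661
t=7: π = [0.1256, 0.1391, 0.2516, 0.2279, 0.2558], E[r] = -0.7111, γ^t·E[r] = -0.340102, running G = -4.176763
t=8: π = [0.1256, 0.1391, 0.2516, 0.2279, 0.2558], E[r] = -0.7110, γ^t·E[r] = -0.306083, running G = -4.482845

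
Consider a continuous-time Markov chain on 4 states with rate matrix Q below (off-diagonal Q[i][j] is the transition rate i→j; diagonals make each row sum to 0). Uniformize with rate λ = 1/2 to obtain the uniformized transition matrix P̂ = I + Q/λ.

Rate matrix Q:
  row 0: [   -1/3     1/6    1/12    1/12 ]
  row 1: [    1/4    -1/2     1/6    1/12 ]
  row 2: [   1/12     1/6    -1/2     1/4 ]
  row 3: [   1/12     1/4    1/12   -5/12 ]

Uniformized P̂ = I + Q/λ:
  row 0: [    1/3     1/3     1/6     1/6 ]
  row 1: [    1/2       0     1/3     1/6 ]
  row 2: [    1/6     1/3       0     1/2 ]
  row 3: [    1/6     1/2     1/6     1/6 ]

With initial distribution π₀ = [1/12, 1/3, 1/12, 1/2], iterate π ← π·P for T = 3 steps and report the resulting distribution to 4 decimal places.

π = [0.3075, 0.2847, 0.1802, 0.2276]

t=0: π = [0.0833, 0.3333, 0.0833, 0.5000]
t=1: π = [0.2917, 0.3056, 0.2083, 0.1944]
t=2: π = [0.3171, 0.2639, 0.1829, 0.2361]
t=3: π = [0.3075, 0.2847, 0.1802, 0.2276]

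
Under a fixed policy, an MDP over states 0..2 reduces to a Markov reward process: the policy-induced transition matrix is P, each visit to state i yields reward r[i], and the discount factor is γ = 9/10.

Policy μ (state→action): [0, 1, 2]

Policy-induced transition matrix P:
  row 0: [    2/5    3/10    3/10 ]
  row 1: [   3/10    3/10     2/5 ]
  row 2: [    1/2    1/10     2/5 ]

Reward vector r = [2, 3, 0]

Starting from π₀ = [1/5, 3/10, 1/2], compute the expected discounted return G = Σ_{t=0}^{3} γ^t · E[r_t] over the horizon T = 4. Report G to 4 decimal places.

G = 4.9197

t=0: π = [0.2000, 0.3000, 0.5000], E[r] = 1.3000, γ^t·E[r] = 1.300000, running G = 1.300000
t=1: π = [0.4200, 0.2000, 0.3800], E[r] = 1.4400, γ^t·E[r] = 1.296000, running G = 2.596000
t=2: π = [0.4180, 0.2240, 0.3580], E[r] = 1.5080, γ^t·E[r] = 1.221480, running G = 3.817480
t=3: π = [0.4134, 0.2284, 0.3582], E[r] = 1.5120, γ^t·E[r] = 1.102248, running G = 4.919728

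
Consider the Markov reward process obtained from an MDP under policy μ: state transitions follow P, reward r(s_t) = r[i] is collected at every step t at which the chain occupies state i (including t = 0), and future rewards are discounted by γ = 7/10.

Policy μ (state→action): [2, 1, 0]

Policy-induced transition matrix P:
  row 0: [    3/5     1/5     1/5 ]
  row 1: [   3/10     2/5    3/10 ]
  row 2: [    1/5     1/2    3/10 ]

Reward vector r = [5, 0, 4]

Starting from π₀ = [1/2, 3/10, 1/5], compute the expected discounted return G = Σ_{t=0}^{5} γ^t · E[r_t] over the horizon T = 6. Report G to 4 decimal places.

t=0: π = [0.5000, 0.3000, 0.2000], E[r] = 3.3000, γ^t·E[r] = 3.300000, running G = 3.300000
t=1: π = [0.4300, 0.3200, 0.2500], E[r] = 3.1500, γ^t·E[r] = 2.205000, running G = 5.505000
t=2: π = [0.4040, 0.3390, 0.2570], E[r] = 3.0480, γ^t·E[r] = 1.493520, running G = 6.998520
t=3: π = [0.3955, 0.3449, 0.2596], E[r] = 3.0159, γ^t·E[r] = 1.034454, running G = 8.032974
t=4: π = [0.3927, 0.3469, 0.2605], E[r] = 3.0053, γ^t·E[r] = 0.721561, running G = 8.754534
t=5: π = [0.3918, 0.3475, 0.2607], E[r] = 3.0017, γ^t·E[r] = 0.504501, running G = 9.259036

G = 9.2590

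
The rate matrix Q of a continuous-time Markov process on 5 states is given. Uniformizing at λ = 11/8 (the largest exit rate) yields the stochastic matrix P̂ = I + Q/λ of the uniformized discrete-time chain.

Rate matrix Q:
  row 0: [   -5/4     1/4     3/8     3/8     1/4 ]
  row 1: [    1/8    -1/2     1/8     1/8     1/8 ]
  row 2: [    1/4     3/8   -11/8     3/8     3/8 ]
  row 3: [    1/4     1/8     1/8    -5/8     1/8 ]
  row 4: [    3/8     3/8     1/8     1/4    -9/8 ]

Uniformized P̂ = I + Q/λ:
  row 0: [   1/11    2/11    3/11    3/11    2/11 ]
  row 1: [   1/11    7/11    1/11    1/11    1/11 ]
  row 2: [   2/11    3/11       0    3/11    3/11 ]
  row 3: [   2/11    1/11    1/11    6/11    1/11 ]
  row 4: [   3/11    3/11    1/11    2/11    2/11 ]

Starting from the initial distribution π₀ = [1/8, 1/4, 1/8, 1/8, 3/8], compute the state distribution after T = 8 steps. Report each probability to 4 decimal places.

t=0: π = [0.1250, 0.2500, 0.1250, 0.1250, 0.3750]
t=1: π = [0.1818, 0.3295, 0.1023, 0.2273, 0.1591]
t=2: π = [0.1498, 0.3347, 0.1147, 0.2603, 0.1405]
t=3: π = [0.1505, 0.3335, 0.1077, 0.2701, 0.1381]
t=4: π = [0.1504, 0.3312, 0.1085, 0.2732, 0.1367]
t=5: π = [0.1505, 0.3298, 0.1084, 0.2746, 0.1367]
t=6: π = [0.1506, 0.3291, 0.1084, 0.2752, 0.1367]
t=7: π = [0.1506, 0.3287, 0.1084, 0.2755, 0.1367]
t=8: π = [0.1507, 0.3284, 0.1084, 0.2757, 0.1367]

π = [0.1507, 0.3284, 0.1084, 0.2757, 0.1367]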